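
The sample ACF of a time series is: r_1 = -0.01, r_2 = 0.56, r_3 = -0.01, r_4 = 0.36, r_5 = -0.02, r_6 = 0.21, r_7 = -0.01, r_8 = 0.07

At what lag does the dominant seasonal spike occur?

The largest autocorrelation is r_2 = 0.56, with weaker echoes at lags 4 (0.36) and 6 (0.21); the remaining lags stay at or below 0.07.
The dominant spike at lag 2 indicates a seasonal period of 2.

2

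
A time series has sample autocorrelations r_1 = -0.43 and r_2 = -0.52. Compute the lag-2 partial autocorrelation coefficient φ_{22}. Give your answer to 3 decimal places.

φ_{22} = (r_2 − r_1²) / (1 − r_1²)
r_1² = (-0.43)² = 0.1849
Numerator = -0.52 − 0.1849 = -0.7049; denominator = 1 − 0.1849 = 0.8151
φ_{22} = -0.7049 / 0.8151 = -0.865

-0.865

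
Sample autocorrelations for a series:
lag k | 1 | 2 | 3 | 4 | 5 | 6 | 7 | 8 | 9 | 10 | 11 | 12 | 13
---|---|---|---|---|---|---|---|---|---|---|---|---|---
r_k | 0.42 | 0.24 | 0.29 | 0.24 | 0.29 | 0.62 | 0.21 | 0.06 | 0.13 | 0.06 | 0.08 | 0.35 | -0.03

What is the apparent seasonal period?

6

The largest autocorrelation is r_6 = 0.62; the remaining lags stay at or below 0.42. The elevated value at lag 1 (0.42), dropping to 0.24 at lag 2, reflects decaying short-term dependence rather than seasonality.
The dominant spike at lag 6 indicates a seasonal period of 6.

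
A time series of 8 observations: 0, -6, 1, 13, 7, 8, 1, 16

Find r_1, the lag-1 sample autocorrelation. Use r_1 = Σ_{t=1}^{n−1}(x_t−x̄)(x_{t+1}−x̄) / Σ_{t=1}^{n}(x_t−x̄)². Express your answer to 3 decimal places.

0.088

Mean x̄ = (0 − 6 + 1 + 13 + 7 + 8 + 1 + 16)/8 = 5.0000
Σ(x_t−x̄)(x_{t+1}−x̄) = (55.0000) + (44.0000) + (-32.0000) + (16.0000) + (6.0000) + (-12.0000) + (-44.0000) = 33.0000
Denominator Σ(x_t−x̄)² = 376.0000
r_1 = 33.0000 / 376.0000 = 0.088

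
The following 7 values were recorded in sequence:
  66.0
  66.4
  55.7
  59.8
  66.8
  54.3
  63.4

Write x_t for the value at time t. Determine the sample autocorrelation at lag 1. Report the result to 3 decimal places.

Mean x̄ = (66.0 + 66.4 + 55.7 + 59.8 + 66.8 + 54.3 + 63.4)/7 = 61.7714
Deviations from mean: 4.2286, 4.6286, -6.0714, -1.9714, 5.0286, -7.4714, 1.6286
Numerator Σ_{t=1}^{6}(x_t−x̄)(x_{t+1}−x̄) = -56.2122
Denominator Σ(x_t−x̄)² = 163.8143
r_1 = -56.2122 / 163.8143 = -0.343

-0.343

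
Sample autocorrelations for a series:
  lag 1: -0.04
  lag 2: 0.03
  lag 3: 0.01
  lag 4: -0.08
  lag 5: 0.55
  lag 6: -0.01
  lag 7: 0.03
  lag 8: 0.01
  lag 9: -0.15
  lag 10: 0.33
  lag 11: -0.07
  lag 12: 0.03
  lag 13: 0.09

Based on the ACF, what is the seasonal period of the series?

5

The largest autocorrelation is r_5 = 0.55, with a weaker echo at lag 10 (0.33); the remaining lags stay at or below 0.09.
The dominant spike at lag 5 indicates a seasonal period of 5.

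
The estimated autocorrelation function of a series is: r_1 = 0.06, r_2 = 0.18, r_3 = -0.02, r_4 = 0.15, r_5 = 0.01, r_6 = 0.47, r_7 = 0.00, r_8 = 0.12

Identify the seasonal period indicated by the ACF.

The largest autocorrelation is r_6 = 0.47; the remaining lags stay at or below 0.18.
The dominant spike at lag 6 indicates a seasonal period of 6.

6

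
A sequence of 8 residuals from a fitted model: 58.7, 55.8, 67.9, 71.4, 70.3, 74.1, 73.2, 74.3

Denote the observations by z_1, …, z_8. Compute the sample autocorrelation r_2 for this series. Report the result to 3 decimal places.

Mean z̄ = (58.7 + 55.8 + 67.9 + 71.4 + 70.3 + 74.1 + 73.2 + 74.3)/8 = 68.2125
Deviations from mean: -9.5125, -12.4125, -0.3125, 3.1875, 2.0875, 5.8875, 4.9875, 6.0875
Σ(z_t−z̄)(z_{t+2}−z̄) = (2.9727) + (-39.5648) + (-0.6523) + (18.7664) + (10.4114) + (35.8402) = 27.7734
Denominator Σ(z_t−z̄)² = 355.7688
r_2 = 27.7734 / 355.7688 = 0.078

0.078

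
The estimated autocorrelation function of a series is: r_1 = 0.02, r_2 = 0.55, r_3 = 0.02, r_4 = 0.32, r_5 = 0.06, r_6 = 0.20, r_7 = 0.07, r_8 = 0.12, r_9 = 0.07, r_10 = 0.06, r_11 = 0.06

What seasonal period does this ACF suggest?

2

The largest autocorrelation is r_2 = 0.55, with weaker echoes at lags 4 (0.32) and 6 (0.20); the remaining lags stay at or below 0.12.
The dominant spike at lag 2 indicates a seasonal period of 2.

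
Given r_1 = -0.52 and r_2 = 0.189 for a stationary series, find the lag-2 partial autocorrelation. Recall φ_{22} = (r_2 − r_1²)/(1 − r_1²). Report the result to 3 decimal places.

-0.112

φ_{22} = (r_2 − r_1²) / (1 − r_1²)
r_1² = (-0.52)² = 0.2704
Numerator = 0.189 − 0.2704 = -0.0814; denominator = 1 − 0.2704 = 0.7296
φ_{22} = -0.0814 / 0.7296 = -0.112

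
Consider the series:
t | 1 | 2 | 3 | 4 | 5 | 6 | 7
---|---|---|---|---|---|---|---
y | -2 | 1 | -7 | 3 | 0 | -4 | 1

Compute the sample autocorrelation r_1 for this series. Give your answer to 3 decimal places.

-0.611

Mean ȳ = (-2 + 1 − 7 + 3 + 0 − 4 + 1)/7 = -1.1429
Deviations from mean: -0.8571, 2.1429, -5.8571, 4.1429, 1.1429, -2.8571, 2.1429
Numerator Σ_{t=1}^{6}(y_t−ȳ)(y_{t+1}−ȳ) = -43.3061
Denominator Σ(y_t−ȳ)² = 70.8571
r_1 = -43.3061 / 70.8571 = -0.611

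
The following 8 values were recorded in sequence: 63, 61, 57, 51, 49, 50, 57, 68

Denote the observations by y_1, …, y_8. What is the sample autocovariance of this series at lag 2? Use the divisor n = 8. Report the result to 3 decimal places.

Mean ȳ = (63 + 61 + 57 + 51 + 49 + 50 + 57 + 68)/8 = 57.0000
Deviations: 6.0000, 4.0000, 0.0000, -6.0000, -8.0000, -7.0000, 0.0000, 11.0000
Σ_{t=1}^{6}(y_t−ȳ)(y_{t+2}−ȳ) = -59.0000
γ_2 = -59.0000 / 8 = -7.375

-7.375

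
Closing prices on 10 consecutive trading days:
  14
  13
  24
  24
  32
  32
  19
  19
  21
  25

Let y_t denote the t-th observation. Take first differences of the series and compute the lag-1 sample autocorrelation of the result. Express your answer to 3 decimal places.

First differences Δy: -1, 11, 0, 8, 0, -13, 0, 2, 4
Mean of differences = 1.2222
Numerator Σ(Δy_t−Δȳ)(Δy_{t+1}−Δȳ) = -14.2716
Denominator Σ(Δy_t−Δȳ)² = 361.5556
r_1(Δy) = -14.2716 / 361.5556 = -0.039

-0.039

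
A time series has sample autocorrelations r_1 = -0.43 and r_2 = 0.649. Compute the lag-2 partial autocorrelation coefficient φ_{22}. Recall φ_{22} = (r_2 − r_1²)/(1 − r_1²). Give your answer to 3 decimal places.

φ_{22} = (r_2 − r_1²) / (1 − r_1²)
r_1² = (-0.43)² = 0.1849
Numerator = 0.649 − 0.1849 = 0.4641; denominator = 1 − 0.1849 = 0.8151
φ_{22} = 0.4641 / 0.8151 = 0.569

0.569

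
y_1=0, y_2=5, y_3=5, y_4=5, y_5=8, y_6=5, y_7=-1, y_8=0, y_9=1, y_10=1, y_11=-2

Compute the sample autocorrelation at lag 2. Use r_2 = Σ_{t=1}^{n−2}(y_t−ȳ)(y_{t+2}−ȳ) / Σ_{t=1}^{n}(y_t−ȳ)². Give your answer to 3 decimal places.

0.100

Mean ȳ = (0 + 5 + 5 + 5 + 8 + 5 − 1 + 0 + 1 + 1 − 2)/11 = 2.4545
Numerator Σ_{t=1}^{9}(y_t−ȳ)(y_{t+2}−ȳ) = 10.4959
Denominator Σ(y_t−ȳ)² = 104.7273
r_2 = 10.4959 / 104.7273 = 0.100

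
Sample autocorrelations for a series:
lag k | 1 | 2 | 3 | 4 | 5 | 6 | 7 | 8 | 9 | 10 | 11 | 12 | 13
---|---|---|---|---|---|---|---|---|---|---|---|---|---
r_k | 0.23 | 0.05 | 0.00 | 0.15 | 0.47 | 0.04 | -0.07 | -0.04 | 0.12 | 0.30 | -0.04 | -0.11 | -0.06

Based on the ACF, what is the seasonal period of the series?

5

The largest autocorrelation is r_5 = 0.47, with a weaker echo at lag 10 (0.30); the remaining lags stay at or below 0.23. The elevated value at lag 1 (0.23), dropping to 0.05 at lag 2, reflects decaying short-term dependence rather than seasonality.
The dominant spike at lag 5 indicates a seasonal period of 5.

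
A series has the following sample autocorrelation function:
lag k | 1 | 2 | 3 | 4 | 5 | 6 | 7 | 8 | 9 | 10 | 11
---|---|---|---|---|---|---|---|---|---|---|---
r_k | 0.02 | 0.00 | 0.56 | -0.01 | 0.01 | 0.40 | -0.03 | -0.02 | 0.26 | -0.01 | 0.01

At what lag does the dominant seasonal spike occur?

The largest autocorrelation is r_3 = 0.56, with weaker echoes at lags 6 (0.40) and 9 (0.26); the remaining lags stay at or below 0.02.
The dominant spike at lag 3 indicates a seasonal period of 3.

3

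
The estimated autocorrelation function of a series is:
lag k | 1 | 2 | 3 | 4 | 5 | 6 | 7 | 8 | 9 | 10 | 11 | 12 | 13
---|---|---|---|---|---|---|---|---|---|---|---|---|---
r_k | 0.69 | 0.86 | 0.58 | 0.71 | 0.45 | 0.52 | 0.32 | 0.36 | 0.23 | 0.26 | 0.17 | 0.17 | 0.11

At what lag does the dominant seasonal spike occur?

2

The largest autocorrelation is r_2 = 0.86, with a weaker echo at lag 4 (0.71); the remaining lags stay at or below 0.69.
The dominant spike at lag 2 indicates a seasonal period of 2.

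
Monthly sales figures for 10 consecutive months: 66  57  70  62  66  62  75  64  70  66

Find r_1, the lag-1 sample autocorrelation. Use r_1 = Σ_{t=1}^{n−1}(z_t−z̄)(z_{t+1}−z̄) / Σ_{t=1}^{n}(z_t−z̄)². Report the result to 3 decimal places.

-0.498

Mean z̄ = (66 + 57 + 70 + 62 + 66 + 62 + 75 + 64 + 70 + 66)/10 = 65.8000
Numerator Σ_{t=1}^{9}(z_t−z̄)(z_{t+1}−z̄) = -114.4400
Denominator Σ(z_t−z̄)² = 229.6000
r_1 = -114.4400 / 229.6000 = -0.498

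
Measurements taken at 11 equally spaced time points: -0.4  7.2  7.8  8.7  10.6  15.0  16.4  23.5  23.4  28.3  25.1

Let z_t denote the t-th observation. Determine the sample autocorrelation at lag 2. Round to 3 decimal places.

Mean z̄ = (-0.4 + 7.2 + 7.8 + 8.7 + 10.6 + 15.0 + 16.4 + 23.5 + 23.4 + 28.3 + 25.1)/11 = 15.0545
Numerator Σ_{t=1}^{9}(z_t−z̄)(z_{t+2}−z̄) = 395.1622
Denominator Σ(z_t−z̄)² = 832.5273
r_2 = 395.1622 / 832.5273 = 0.475

0.475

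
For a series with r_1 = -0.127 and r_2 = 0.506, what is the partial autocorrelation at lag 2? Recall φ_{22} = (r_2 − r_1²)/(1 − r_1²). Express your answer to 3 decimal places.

0.498

φ_{22} = (r_2 − r_1²) / (1 − r_1²)
r_1² = (-0.127)² = 0.016129
Numerator = 0.506 − 0.0161 = 0.4899; denominator = 1 − 0.0161 = 0.9839
φ_{22} = 0.4899 / 0.9839 = 0.498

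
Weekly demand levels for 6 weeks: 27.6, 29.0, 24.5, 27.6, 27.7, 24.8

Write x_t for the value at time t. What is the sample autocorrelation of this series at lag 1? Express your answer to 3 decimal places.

Mean x̄ = (27.6 + 29.0 + 24.5 + 27.6 + 27.7 + 24.8)/6 = 26.8667
Deviations from mean: 0.7333, 2.1333, -2.3667, 0.7333, 0.8333, -2.0667
Σ(x_t−x̄)(x_{t+1}−x̄) = (1.5644) + (-5.0489) + (-1.7356) + (0.6111) + (-1.7222) = -6.3311
Denominator Σ(x_t−x̄)² = 16.1933
r_1 = -6.3311 / 16.1933 = -0.391

-0.391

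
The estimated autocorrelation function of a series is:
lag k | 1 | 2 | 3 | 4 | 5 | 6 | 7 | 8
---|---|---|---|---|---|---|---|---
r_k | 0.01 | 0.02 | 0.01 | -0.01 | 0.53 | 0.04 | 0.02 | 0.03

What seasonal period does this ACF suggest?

The largest autocorrelation is r_5 = 0.53; the remaining lags stay at or below 0.04.
The dominant spike at lag 5 indicates a seasonal period of 5.

5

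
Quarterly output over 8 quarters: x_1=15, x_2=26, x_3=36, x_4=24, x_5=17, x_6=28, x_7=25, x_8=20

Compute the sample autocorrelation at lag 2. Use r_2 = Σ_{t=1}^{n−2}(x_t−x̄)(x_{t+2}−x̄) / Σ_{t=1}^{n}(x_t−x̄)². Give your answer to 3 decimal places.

-0.688

Mean x̄ = (15 + 26 + 36 + 24 + 17 + 28 + 25 + 20)/8 = 23.8750
Numerator Σ_{t=1}^{6}(x_t−x̄)(x_{t+2}−x̄) = -213.9063
Denominator Σ(x_t−x̄)² = 310.8750
r_2 = -213.9063 / 310.8750 = -0.688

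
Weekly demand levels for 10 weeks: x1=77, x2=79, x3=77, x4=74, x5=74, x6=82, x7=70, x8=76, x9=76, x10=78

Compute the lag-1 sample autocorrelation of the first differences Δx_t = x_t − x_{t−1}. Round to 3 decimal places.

-0.625

First differences Δx: 2, -2, -3, 0, 8, -12, 6, 0, 2
Mean of differences = 0.1111
Numerator Σ(Δx_t−Δx̄)(Δx_{t+1}−Δx̄) = -165.6790
Denominator Σ(Δx_t−Δx̄)² = 264.8889
r_1(Δx) = -165.6790 / 264.8889 = -0.625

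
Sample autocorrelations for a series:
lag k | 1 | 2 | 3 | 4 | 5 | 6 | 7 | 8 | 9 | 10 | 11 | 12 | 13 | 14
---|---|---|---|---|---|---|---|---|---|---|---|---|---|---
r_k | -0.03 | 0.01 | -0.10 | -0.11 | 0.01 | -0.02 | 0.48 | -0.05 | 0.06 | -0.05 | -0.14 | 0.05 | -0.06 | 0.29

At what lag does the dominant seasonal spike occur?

7

The largest autocorrelation is r_7 = 0.48, with a weaker echo at lag 14 (0.29); the remaining lags stay at or below 0.06.
The dominant spike at lag 7 indicates a seasonal period of 7.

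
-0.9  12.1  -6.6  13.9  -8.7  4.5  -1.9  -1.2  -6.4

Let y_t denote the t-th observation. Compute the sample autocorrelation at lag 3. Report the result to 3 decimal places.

-0.379

Mean ȳ = (-0.9 + 12.1 − 6.6 + 13.9 − 8.7 + 4.5 − 1.9 − 1.2 − 6.4)/9 = 0.5333
Σ(y_t−ȳ)(y_{t+3}−ȳ) = (-19.1589) + (-106.7989) + (-28.2956) + (-32.5256) + (16.0044) + (-27.5022) = -198.2767
Denominator Σ(y_t−ȳ)² = 523.3800
r_3 = -198.2767 / 523.3800 = -0.379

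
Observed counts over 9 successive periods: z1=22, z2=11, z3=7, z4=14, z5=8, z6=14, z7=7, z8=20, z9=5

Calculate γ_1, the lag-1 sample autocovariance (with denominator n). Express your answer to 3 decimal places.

Mean z̄ = (22 + 11 + 7 + 14 + 8 + 14 + 7 + 20 + 5)/9 = 12.0000
Σ_{t=1}^{8}(z_t−z̄)(z_{t+1}−z̄) = -137.0000
γ_1 = -137.0000 / 9 = -15.222

-15.222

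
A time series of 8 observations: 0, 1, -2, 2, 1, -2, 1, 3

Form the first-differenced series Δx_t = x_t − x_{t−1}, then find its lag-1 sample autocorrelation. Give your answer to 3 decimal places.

-0.402

First differences Δx: 1, -3, 4, -1, -3, 3, 2
Mean of differences = 0.4286
Numerator Σ(Δx_t−Δx̄)(Δx_{t+1}−Δx̄) = -19.1837
Denominator Σ(Δx_t−Δx̄)² = 47.7143
r_1(Δx) = -19.1837 / 47.7143 = -0.402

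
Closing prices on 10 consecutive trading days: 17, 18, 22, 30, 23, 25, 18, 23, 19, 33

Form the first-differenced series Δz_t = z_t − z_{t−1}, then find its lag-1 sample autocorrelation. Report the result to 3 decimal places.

First differences Δz: 1, 4, 8, -7, 2, -7, 5, -4, 14
Mean of differences = 1.7778
Numerator Σ(Δz_t−Δz̄)(Δz_{t+1}−Δz̄) = -163.9383
Denominator Σ(Δz_t−Δz̄)² = 391.5556
r_1(Δz) = -163.9383 / 391.5556 = -0.419

-0.419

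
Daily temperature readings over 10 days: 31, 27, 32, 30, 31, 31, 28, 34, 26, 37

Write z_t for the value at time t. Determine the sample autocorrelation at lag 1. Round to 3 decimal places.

-0.643

Mean z̄ = (31 + 27 + 32 + 30 + 31 + 31 + 28 + 34 + 26 + 37)/10 = 30.7000
Numerator Σ_{t=1}^{9}(z_t−z̄)(z_{t+1}−z̄) = -61.7900
Denominator Σ(z_t−z̄)² = 96.1000
r_1 = -61.7900 / 96.1000 = -0.643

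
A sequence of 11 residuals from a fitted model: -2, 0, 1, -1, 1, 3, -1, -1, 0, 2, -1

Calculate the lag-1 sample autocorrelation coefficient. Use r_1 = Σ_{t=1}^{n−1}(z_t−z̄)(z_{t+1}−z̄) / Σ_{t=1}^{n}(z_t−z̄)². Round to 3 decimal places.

Mean z̄ = (-2 + 0 + 1 − 1 + 1 + 3 − 1 − 1 + 0 + 2 − 1)/11 = 0.0909
Numerator Σ_{t=1}^{10}(z_t−z̄)(z_{t+1}−z̄) = -3.3719
Denominator Σ(z_t−z̄)² = 22.9091
r_1 = -3.3719 / 22.9091 = -0.147

-0.147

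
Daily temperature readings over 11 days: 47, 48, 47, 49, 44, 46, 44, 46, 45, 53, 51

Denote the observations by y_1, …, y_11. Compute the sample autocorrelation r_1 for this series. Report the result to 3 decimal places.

Mean ȳ = (47 + 48 + 47 + 49 + 44 + 46 + 44 + 46 + 45 + 53 + 51)/11 = 47.2727
Numerator Σ_{t=1}^{10}(y_t−ȳ)(y_{t+1}−ȳ) = 17.1983
Denominator Σ(y_t−ȳ)² = 80.1818
r_1 = 17.1983 / 80.1818 = 0.214

0.214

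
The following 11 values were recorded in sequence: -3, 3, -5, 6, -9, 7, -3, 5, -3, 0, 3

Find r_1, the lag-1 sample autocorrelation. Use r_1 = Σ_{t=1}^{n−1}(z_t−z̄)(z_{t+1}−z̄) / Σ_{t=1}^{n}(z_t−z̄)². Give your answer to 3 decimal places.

Mean z̄ = (-3 + 3 − 5 + 6 − 9 + 7 − 3 + 5 − 3 + 0 + 3)/11 = 0.0909
Numerator Σ_{t=1}^{10}(z_t−z̄)(z_{t+1}−z̄) = -222.0992
Denominator Σ(z_t−z̄)² = 260.9091
r_1 = -222.0992 / 260.9091 = -0.851

-0.851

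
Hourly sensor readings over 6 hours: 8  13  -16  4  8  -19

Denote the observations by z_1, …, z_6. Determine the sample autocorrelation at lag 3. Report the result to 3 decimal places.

Mean z̄ = (8 + 13 − 16 + 4 + 8 − 19)/6 = -0.3333
Deviations from mean: 8.3333, 13.3333, -15.6667, 4.3333, 8.3333, -18.6667
Numerator Σ_{t=1}^{3}(z_t−z̄)(z_{t+3}−z̄) = 439.6667
Denominator Σ(z_t−z̄)² = 929.3333
r_3 = 439.6667 / 929.3333 = 0.473

0.473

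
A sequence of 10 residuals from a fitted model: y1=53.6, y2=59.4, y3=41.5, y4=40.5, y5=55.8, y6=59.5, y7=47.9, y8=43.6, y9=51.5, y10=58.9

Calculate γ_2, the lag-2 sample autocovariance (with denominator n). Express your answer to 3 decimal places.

Mean ȳ = (53.6 + 59.4 + 41.5 + 40.5 + 55.8 + 59.5 + 47.9 + 43.6 + 51.5 + 58.9)/10 = 51.2200
Σ_{t=1}^{8}(y_t−ȳ)(y_{t+2}−ȳ) = -381.8528
γ_2 = -381.8528 / 10 = -38.185

-38.185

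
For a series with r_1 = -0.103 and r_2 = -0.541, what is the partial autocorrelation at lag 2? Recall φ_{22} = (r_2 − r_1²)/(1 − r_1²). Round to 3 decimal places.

φ_{22} = (r_2 − r_1²) / (1 − r_1²)
r_1² = (-0.103)² = 0.010609
Numerator = -0.541 − 0.0106 = -0.5516; denominator = 1 − 0.0106 = 0.9894
φ_{22} = -0.5516 / 0.9894 = -0.558

-0.558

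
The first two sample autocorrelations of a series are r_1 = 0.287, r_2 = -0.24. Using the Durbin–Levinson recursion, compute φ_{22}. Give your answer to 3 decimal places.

φ_{22} = (r_2 − r_1²) / (1 − r_1²)
r_1² = (0.287)² = 0.082369
Numerator = -0.24 − 0.0824 = -0.3224; denominator = 1 − 0.0824 = 0.9176
φ_{22} = -0.3224 / 0.9176 = -0.351

-0.351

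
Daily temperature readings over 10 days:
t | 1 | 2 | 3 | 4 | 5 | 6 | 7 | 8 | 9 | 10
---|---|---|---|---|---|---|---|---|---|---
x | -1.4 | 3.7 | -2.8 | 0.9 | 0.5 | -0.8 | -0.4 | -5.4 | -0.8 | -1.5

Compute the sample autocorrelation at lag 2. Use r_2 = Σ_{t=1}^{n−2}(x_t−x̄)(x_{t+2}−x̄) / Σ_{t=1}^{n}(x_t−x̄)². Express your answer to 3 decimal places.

0.196

Mean x̄ = (-1.4 + 3.7 − 2.8 + 0.9 + 0.5 − 0.8 − 0.4 − 5.4 − 0.8 − 1.5)/10 = -0.8000
Numerator Σ_{t=1}^{8}(x_t−x̄)(x_{t+2}−x̄) = 9.9900
Denominator Σ(x_t−x̄)² = 51.0000
r_2 = 9.9900 / 51.0000 = 0.196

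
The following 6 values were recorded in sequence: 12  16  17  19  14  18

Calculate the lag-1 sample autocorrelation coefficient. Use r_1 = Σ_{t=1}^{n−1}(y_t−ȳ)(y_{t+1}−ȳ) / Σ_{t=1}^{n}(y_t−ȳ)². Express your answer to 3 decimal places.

-0.206

Mean ȳ = (12 + 16 + 17 + 19 + 14 + 18)/6 = 16.0000
Deviations from mean: -4.0000, 0.0000, 1.0000, 3.0000, -2.0000, 2.0000
Numerator Σ_{t=1}^{5}(y_t−ȳ)(y_{t+1}−ȳ) = -7.0000
Denominator Σ(y_t−ȳ)² = 34.0000
r_1 = -7.0000 / 34.0000 = -0.206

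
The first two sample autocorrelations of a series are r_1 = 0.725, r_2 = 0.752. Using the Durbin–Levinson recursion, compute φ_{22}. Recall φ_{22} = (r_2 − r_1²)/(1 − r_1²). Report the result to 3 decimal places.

0.477

φ_{22} = (r_2 − r_1²) / (1 − r_1²)
r_1² = (0.725)² = 0.525625
Numerator = 0.752 − 0.5256 = 0.2264; denominator = 1 − 0.5256 = 0.4744
φ_{22} = 0.2264 / 0.4744 = 0.477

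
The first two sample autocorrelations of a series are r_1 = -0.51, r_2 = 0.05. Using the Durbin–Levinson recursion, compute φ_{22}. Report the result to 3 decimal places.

-0.284

φ_{22} = (r_2 − r_1²) / (1 − r_1²)
r_1² = (-0.51)² = 0.2601
Numerator = 0.05 − 0.2601 = -0.2101; denominator = 1 − 0.2601 = 0.7399
φ_{22} = -0.2101 / 0.7399 = -0.284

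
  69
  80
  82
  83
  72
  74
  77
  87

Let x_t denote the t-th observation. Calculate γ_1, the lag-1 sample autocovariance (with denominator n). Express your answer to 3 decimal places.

Mean x̄ = (69 + 80 + 82 + 83 + 72 + 74 + 77 + 87)/8 = 78.0000
Σ_{t=1}^{7}(x_t−x̄)(x_{t+1}−x̄) = -1.0000
γ_1 = -1.0000 / 8 = -0.125

-0.125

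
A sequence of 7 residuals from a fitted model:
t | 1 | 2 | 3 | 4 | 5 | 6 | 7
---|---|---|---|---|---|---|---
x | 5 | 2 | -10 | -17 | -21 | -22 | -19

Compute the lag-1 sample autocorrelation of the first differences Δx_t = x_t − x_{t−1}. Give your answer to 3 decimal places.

First differences Δx: -3, -12, -7, -4, -1, 3
Mean of differences = -4.0000
Numerator Σ(Δx_t−Δx̄)(Δx_{t+1}−Δx̄) = 37.0000
Denominator Σ(Δx_t−Δx̄)² = 132.0000
r_1(Δx) = 37.0000 / 132.0000 = 0.280

0.280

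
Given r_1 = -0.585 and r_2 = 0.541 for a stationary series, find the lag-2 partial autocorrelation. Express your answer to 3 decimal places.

φ_{22} = (r_2 − r_1²) / (1 − r_1²)
r_1² = (-0.585)² = 0.342225
Numerator = 0.541 − 0.3422 = 0.1988; denominator = 1 − 0.3422 = 0.6578
φ_{22} = 0.1988 / 0.6578 = 0.302

0.302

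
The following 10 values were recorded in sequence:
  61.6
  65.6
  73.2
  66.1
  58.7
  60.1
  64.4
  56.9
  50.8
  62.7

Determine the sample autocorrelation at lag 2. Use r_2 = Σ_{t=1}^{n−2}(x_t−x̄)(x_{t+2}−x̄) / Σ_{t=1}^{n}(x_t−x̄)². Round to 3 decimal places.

Mean x̄ = (61.6 + 65.6 + 73.2 + 66.1 + 58.7 + 60.1 + 64.4 + 56.9 + 50.8 + 62.7)/10 = 62.0100
Numerator Σ_{t=1}^{8}(x_t−x̄)(x_{t+2}−x̄) = -63.2242
Denominator Σ(x_t−x̄)² = 327.5690
r_2 = -63.2242 / 327.5690 = -0.193

-0.193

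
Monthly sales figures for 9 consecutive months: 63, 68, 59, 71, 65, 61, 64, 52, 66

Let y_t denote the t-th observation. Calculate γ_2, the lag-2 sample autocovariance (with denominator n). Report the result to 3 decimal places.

Mean ȳ = (63 + 68 + 59 + 71 + 65 + 61 + 64 + 52 + 66)/9 = 63.2222
Σ_{t=1}^{7}(y_t−ȳ)(y_{t+2}−ȳ) = 41.7901
γ_2 = 41.7901 / 9 = 4.643

4.643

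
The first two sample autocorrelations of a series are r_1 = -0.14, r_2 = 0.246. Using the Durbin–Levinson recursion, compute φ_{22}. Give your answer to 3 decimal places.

φ_{22} = (r_2 − r_1²) / (1 − r_1²)
r_1² = (-0.14)² = 0.0196
Numerator = 0.246 − 0.0196 = 0.2264; denominator = 1 − 0.0196 = 0.9804
φ_{22} = 0.2264 / 0.9804 = 0.231

0.231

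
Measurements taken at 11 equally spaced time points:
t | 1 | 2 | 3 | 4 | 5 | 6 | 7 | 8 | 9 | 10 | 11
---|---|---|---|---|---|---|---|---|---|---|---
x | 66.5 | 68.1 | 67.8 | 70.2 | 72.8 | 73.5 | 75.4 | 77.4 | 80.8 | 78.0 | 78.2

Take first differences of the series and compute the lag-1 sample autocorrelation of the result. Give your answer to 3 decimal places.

-0.146

First differences Δx: 1.6, -0.3, 2.4, 2.6, 0.7, 1.9, 2.0, 3.4, -2.8, 0.2
Mean of differences = 1.1700
Numerator Σ(Δx_t−Δx̄)(Δx_{t+1}−Δx̄) = -4.2419
Denominator Σ(Δx_t−Δx̄)² = 29.0210
r_1(Δx) = -4.2419 / 29.0210 = -0.146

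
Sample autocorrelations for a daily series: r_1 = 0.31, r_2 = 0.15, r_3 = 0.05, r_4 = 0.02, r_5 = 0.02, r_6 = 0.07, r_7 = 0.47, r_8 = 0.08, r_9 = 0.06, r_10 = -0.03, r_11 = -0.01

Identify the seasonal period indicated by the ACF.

The largest autocorrelation is r_7 = 0.47; the remaining lags stay at or below 0.31. The elevated value at lag 1 (0.31), dropping to 0.15 at lag 2, reflects decaying short-term dependence rather than seasonality.
The dominant spike at lag 7 indicates a seasonal period of 7.

7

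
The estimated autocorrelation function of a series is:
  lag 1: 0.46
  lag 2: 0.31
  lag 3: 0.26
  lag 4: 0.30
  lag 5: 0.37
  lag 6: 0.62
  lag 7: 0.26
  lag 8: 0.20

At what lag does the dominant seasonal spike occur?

6

The largest autocorrelation is r_6 = 0.62; the remaining lags stay at or below 0.46. The elevated value at lag 1 (0.46), dropping to 0.31 at lag 2, reflects decaying short-term dependence rather than seasonality.
The dominant spike at lag 6 indicates a seasonal period of 6.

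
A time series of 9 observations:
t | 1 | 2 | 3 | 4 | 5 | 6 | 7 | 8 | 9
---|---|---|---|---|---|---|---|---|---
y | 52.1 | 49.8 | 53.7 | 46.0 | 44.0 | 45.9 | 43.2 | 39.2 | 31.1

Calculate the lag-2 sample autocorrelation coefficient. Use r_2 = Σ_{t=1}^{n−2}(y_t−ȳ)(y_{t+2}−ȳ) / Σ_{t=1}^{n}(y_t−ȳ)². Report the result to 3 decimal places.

Mean ȳ = (52.1 + 49.8 + 53.7 + 46.0 + 44.0 + 45.9 + 43.2 + 39.2 + 31.1)/9 = 45.0000
Σ(y_t−ȳ)(y_{t+2}−ȳ) = (61.7700) + (4.8000) + (-8.7000) + (0.9000) + (1.8000) + (-5.2200) + (25.0200) = 80.3700
Denominator Σ(y_t−ȳ)² = 382.0400
r_2 = 80.3700 / 382.0400 = 0.210

0.210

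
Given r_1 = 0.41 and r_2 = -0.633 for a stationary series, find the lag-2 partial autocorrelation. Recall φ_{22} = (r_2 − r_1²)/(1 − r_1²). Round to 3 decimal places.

-0.963

φ_{22} = (r_2 − r_1²) / (1 − r_1²)
r_1² = (0.41)² = 0.1681
Numerator = -0.633 − 0.1681 = -0.8011; denominator = 1 − 0.1681 = 0.8319
φ_{22} = -0.8011 / 0.8319 = -0.963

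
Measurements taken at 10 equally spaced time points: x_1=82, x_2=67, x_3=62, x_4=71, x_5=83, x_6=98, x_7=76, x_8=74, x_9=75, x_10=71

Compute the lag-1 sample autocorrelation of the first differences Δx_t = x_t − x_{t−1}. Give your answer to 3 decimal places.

0.029

First differences Δx: -15, -5, 9, 12, 15, -22, -2, 1, -4
Mean of differences = -1.2222
Numerator Σ(Δx_t−Δx̄)(Δx_{t+1}−Δx̄) = 34.2840
Denominator Σ(Δx_t−Δx̄)² = 1191.5556
r_1(Δx) = 34.2840 / 1191.5556 = 0.029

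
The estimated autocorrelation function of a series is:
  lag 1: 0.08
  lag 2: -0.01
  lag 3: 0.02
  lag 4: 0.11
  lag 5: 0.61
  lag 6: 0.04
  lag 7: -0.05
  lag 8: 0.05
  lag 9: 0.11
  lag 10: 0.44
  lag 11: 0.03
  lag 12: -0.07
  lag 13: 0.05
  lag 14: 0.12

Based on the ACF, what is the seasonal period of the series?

5

The largest autocorrelation is r_5 = 0.61, with a weaker echo at lag 10 (0.44); the remaining lags stay at or below 0.12.
The dominant spike at lag 5 indicates a seasonal period of 5.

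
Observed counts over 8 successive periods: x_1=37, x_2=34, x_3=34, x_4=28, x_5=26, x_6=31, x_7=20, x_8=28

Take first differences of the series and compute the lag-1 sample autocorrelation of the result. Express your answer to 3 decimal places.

First differences Δx: -3, 0, -6, -2, 5, -11, 8
Mean of differences = -1.2857
Numerator Σ(Δx_t−Δx̄)(Δx_{t+1}−Δx̄) = -160.6531
Denominator Σ(Δx_t−Δx̄)² = 247.4286
r_1(Δx) = -160.6531 / 247.4286 = -0.649

-0.649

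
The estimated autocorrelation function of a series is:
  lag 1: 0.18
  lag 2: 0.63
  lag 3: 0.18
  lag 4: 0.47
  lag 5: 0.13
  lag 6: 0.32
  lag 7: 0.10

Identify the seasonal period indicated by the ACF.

2

The largest autocorrelation is r_2 = 0.63, with weaker echoes at lags 4 (0.47) and 6 (0.32); the remaining lags stay at or below 0.18.
The dominant spike at lag 2 indicates a seasonal period of 2.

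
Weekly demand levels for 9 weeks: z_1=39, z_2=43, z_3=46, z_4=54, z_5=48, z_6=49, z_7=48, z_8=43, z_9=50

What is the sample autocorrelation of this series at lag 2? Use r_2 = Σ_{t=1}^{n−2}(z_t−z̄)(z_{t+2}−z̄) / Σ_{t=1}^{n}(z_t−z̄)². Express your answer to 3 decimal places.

Mean z̄ = (39 + 43 + 46 + 54 + 48 + 49 + 48 + 43 + 50)/9 = 46.6667
Numerator Σ_{t=1}^{7}(z_t−z̄)(z_{t+2}−z̄) = -7.8889
Denominator Σ(z_t−z̄)² = 160.0000
r_2 = -7.8889 / 160.0000 = -0.049

-0.049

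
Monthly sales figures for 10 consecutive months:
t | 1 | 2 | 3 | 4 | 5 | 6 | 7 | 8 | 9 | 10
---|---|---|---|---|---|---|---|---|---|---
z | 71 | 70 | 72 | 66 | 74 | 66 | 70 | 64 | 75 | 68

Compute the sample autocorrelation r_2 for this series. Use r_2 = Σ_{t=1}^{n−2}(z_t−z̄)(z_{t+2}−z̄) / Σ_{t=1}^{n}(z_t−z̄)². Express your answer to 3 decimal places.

Mean z̄ = (71 + 70 + 72 + 66 + 74 + 66 + 70 + 64 + 75 + 68)/10 = 69.6000
Numerator Σ_{t=1}^{8}(z_t−z̄)(z_{t+2}−z̄) = 58.4800
Denominator Σ(z_t−z̄)² = 116.4000
r_2 = 58.4800 / 116.4000 = 0.502

0.502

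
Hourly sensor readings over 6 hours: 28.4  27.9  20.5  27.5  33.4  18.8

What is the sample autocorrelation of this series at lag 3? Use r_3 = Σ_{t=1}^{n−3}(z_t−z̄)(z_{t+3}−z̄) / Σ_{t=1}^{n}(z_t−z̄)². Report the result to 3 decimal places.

0.386

Mean z̄ = (28.4 + 27.9 + 20.5 + 27.5 + 33.4 + 18.8)/6 = 26.0833
Σ(z_t−z̄)(z_{t+3}−z̄) = (3.2819) + (13.2919) + (40.6653) = 57.2392
Denominator Σ(z_t−z̄)² = 148.4283
r_3 = 57.2392 / 148.4283 = 0.386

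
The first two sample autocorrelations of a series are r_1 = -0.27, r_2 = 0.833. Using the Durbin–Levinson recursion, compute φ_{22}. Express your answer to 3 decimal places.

0.820

φ_{22} = (r_2 − r_1²) / (1 − r_1²)
r_1² = (-0.27)² = 0.0729
Numerator = 0.833 − 0.0729 = 0.7601; denominator = 1 − 0.0729 = 0.9271
φ_{22} = 0.7601 / 0.9271 = 0.820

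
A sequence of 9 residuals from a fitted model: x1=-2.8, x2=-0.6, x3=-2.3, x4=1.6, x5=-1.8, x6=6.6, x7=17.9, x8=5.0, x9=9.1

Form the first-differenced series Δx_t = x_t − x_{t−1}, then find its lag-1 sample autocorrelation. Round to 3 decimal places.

First differences Δx: 2.2, -1.7, 3.9, -3.4, 8.4, 11.3, -12.9, 4.1
Mean of differences = 1.4875
Numerator Σ(Δx_t−Δx̄)(Δx_{t+1}−Δx̄) = -166.4727
Denominator Σ(Δx_t−Δx̄)² = 398.2688
r_1(Δx) = -166.4727 / 398.2688 = -0.418

-0.418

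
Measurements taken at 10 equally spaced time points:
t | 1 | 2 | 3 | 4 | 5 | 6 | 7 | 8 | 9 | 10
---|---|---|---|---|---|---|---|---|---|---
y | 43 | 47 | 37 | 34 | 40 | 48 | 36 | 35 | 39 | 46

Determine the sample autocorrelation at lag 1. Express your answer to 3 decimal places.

Mean ȳ = (43 + 47 + 37 + 34 + 40 + 48 + 36 + 35 + 39 + 46)/10 = 40.5000
Numerator Σ_{t=1}^{9}(y_t−ȳ)(y_{t+1}−ȳ) = 6.7500
Denominator Σ(y_t−ȳ)² = 242.5000
r_1 = 6.7500 / 242.5000 = 0.028

0.028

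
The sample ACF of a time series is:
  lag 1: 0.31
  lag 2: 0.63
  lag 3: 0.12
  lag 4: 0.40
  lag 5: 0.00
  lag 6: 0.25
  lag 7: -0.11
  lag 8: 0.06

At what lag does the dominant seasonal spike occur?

2

The largest autocorrelation is r_2 = 0.63, with a weaker echo at lag 4 (0.40); the remaining lags stay at or below 0.31.
The dominant spike at lag 2 indicates a seasonal period of 2.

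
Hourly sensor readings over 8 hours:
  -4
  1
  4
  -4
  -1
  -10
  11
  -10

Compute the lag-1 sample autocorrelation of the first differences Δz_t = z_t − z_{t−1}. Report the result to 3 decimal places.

First differences Δz: 5, 3, -8, 3, -9, 21, -21
Mean of differences = -0.8571
Numerator Σ(Δz_t−Δz̄)(Δz_{t+1}−Δz̄) = -682.1633
Denominator Σ(Δz_t−Δz̄)² = 1064.8571
r_1(Δz) = -682.1633 / 1064.8571 = -0.641

-0.641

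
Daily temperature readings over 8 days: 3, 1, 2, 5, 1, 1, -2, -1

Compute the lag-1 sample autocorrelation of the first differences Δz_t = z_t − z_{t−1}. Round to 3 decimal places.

-0.425

First differences Δz: -2, 1, 3, -4, 0, -3, 1
Mean of differences = -0.5714
Numerator Σ(Δz_t−Δz̄)(Δz_{t+1}−Δz̄) = -16.0408
Denominator Σ(Δz_t−Δz̄)² = 37.7143
r_1(Δz) = -16.0408 / 37.7143 = -0.425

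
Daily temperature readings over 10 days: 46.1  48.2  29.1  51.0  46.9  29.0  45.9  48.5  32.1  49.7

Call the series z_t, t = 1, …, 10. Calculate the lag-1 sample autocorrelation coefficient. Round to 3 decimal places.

-0.500

Mean z̄ = (46.1 + 48.2 + 29.1 + 51.0 + 46.9 + 29.0 + 45.9 + 48.5 + 32.1 + 49.7)/10 = 42.6500
Numerator Σ_{t=1}^{9}(z_t−z̄)(z_{t+1}−z̄) = -353.1675
Denominator Σ(z_t−z̄)² = 706.2050
r_1 = -353.1675 / 706.2050 = -0.500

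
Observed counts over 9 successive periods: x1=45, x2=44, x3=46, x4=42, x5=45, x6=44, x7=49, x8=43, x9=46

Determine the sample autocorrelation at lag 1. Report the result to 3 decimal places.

Mean x̄ = (45 + 44 + 46 + 42 + 45 + 44 + 49 + 43 + 46)/9 = 44.8889
Numerator Σ_{t=1}^{8}(x_t−x̄)(x_{t+1}−x̄) = -18.2346
Denominator Σ(x_t−x̄)² = 32.8889
r_1 = -18.2346 / 32.8889 = -0.554

-0.554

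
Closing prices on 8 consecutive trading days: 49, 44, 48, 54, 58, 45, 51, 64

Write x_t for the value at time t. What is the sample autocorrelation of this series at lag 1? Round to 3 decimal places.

Mean x̄ = (49 + 44 + 48 + 54 + 58 + 45 + 51 + 64)/8 = 51.6250
Deviations from mean: -2.6250, -7.6250, -3.6250, 2.3750, 6.3750, -6.6250, -0.6250, 12.3750
Σ(x_t−x̄)(x_{t+1}−x̄) = (20.0156) + (27.6406) + (-8.6094) + (15.1406) + (-42.2344) + (4.1406) + (-7.7344) = 8.3594
Denominator Σ(x_t−x̄)² = 321.8750
r_1 = 8.3594 / 321.8750 = 0.026

0.026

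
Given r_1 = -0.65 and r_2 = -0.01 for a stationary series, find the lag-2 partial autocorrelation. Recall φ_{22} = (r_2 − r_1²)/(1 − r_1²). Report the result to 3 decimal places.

φ_{22} = (r_2 − r_1²) / (1 − r_1²)
r_1² = (-0.65)² = 0.4225
Numerator = -0.01 − 0.4225 = -0.4325; denominator = 1 − 0.4225 = 0.5775
φ_{22} = -0.4325 / 0.5775 = -0.749

-0.749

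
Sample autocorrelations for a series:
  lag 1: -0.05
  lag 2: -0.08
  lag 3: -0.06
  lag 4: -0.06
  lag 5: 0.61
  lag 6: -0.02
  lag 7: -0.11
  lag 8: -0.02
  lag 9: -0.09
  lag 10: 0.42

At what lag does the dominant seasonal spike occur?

5

The largest autocorrelation is r_5 = 0.61, with a weaker echo at lag 10 (0.42); the remaining lags stay at or below -0.02.
The dominant spike at lag 5 indicates a seasonal period of 5.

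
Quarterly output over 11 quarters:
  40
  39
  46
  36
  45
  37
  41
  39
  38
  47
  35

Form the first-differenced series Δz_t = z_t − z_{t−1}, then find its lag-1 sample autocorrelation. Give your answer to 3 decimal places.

First differences Δz: -1, 7, -10, 9, -8, 4, -2, -1, 9, -12
Mean of differences = -0.5000
Numerator Σ(Δz_t−Δz̄)(Δz_{t+1}−Δz̄) = -390.2500
Denominator Σ(Δz_t−Δz̄)² = 538.5000
r_1(Δz) = -390.2500 / 538.5000 = -0.725

-0.725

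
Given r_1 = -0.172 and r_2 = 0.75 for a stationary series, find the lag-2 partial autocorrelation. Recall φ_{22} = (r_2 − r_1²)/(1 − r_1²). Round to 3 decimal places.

φ_{22} = (r_2 − r_1²) / (1 − r_1²)
r_1² = (-0.172)² = 0.029584
Numerator = 0.75 − 0.0296 = 0.7204; denominator = 1 − 0.0296 = 0.9704
φ_{22} = 0.7204 / 0.9704 = 0.742

0.742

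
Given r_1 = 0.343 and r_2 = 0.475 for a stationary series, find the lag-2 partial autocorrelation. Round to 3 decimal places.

0.405

φ_{22} = (r_2 − r_1²) / (1 − r_1²)
r_1² = (0.343)² = 0.117649
Numerator = 0.475 − 0.1176 = 0.3574; denominator = 1 − 0.1176 = 0.8824
φ_{22} = 0.3574 / 0.8824 = 0.405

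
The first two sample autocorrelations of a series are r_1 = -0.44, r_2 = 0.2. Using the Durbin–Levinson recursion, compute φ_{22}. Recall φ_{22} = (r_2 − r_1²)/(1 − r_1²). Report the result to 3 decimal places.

0.008

φ_{22} = (r_2 − r_1²) / (1 − r_1²)
r_1² = (-0.44)² = 0.1936
Numerator = 0.2 − 0.1936 = 0.0064; denominator = 1 − 0.1936 = 0.8064
φ_{22} = 0.0064 / 0.8064 = 0.008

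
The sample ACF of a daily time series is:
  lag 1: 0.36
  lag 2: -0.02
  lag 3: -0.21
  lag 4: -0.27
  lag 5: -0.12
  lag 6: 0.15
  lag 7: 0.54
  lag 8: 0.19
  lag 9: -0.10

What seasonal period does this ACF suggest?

7

The largest autocorrelation is r_7 = 0.54; the remaining lags stay at or below 0.36.
The dominant spike at lag 7 indicates a seasonal period of 7.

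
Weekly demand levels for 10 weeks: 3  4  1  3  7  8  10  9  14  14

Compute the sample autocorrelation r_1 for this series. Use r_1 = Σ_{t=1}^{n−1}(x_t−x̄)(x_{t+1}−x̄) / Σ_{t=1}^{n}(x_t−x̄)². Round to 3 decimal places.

Mean x̄ = (3 + 4 + 1 + 3 + 7 + 8 + 10 + 9 + 14 + 14)/10 = 7.3000
Numerator Σ_{t=1}^{9}(x_t−x̄)(x_{t+1}−x̄) = 125.9100
Denominator Σ(x_t−x̄)² = 188.1000
r_1 = 125.9100 / 188.1000 = 0.669

0.669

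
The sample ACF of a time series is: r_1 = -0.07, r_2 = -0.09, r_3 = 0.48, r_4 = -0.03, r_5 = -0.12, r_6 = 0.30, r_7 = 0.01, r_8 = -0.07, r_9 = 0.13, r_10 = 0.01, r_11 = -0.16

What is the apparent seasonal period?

The largest autocorrelation is r_3 = 0.48, with a weaker echo at lag 6 (0.30); the remaining lags stay at or below 0.13.
The dominant spike at lag 3 indicates a seasonal period of 3.

3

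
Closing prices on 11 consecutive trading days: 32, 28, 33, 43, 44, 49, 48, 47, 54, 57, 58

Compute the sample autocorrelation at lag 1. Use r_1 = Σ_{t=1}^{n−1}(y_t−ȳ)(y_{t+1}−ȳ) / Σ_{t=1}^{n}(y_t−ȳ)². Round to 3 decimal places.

Mean ȳ = (32 + 28 + 33 + 43 + 44 + 49 + 48 + 47 + 54 + 57 + 58)/11 = 44.8182
Numerator Σ_{t=1}^{10}(y_t−ȳ)(y_{t+1}−ȳ) = 746.6033
Denominator Σ(y_t−ȳ)² = 1029.6364
r_1 = 746.6033 / 1029.6364 = 0.725

0.725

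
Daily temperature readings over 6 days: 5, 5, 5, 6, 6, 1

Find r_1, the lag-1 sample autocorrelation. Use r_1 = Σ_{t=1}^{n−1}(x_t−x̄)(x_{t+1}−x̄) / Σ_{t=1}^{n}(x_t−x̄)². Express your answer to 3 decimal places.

Mean x̄ = (5 + 5 + 5 + 6 + 6 + 1)/6 = 4.6667
Deviations from mean: 0.3333, 0.3333, 0.3333, 1.3333, 1.3333, -3.6667
Numerator Σ_{t=1}^{5}(x_t−x̄)(x_{t+1}−x̄) = -2.4444
Denominator Σ(x_t−x̄)² = 17.3333
r_1 = -2.4444 / 17.3333 = -0.141

-0.141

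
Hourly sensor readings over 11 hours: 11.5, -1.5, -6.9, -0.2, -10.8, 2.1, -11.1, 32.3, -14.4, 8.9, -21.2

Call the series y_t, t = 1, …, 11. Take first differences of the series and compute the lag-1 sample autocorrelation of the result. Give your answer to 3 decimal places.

-0.772

First differences Δy: -13.0, -5.4, 6.7, -10.6, 12.9, -13.2, 43.4, -46.7, 23.3, -30.1
Mean of differences = -3.2700
Numerator Σ(Δy_t−Δȳ)(Δy_{t+1}−Δȳ) = -4709.8049
Denominator Σ(Δy_t−Δȳ)² = 6102.4810
r_1(Δy) = -4709.8049 / 6102.4810 = -0.772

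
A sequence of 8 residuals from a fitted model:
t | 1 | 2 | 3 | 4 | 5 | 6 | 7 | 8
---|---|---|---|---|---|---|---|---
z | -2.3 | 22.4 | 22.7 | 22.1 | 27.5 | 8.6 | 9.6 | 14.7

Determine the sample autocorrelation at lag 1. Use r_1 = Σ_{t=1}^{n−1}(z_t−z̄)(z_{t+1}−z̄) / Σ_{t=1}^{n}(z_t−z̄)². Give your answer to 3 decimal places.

0.019

Mean z̄ = (-2.3 + 22.4 + 22.7 + 22.1 + 27.5 + 8.6 + 9.6 + 14.7)/8 = 15.6625
Σ(z_t−z̄)(z_{t+1}−z̄) = (-121.0223) + (47.4152) + (45.3039) + (76.2039) + (-83.6023) + (42.8164) + (5.8352) = 12.9498
Denominator Σ(z_t−z̄)² = 686.6988
r_1 = 12.9498 / 686.6988 = 0.019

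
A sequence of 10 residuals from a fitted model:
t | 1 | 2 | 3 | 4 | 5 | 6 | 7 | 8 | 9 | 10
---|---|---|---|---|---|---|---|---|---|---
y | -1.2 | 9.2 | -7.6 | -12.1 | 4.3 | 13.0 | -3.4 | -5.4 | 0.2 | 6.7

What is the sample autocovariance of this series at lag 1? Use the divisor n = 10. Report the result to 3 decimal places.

-1.018

Mean ȳ = (-1.2 + 9.2 − 7.6 − 12.1 + 4.3 + 13.0 − 3.4 − 5.4 + 0.2 + 6.7)/10 = 0.3700
Σ_{t=1}^{9}(y_t−ȳ)(y_{t+1}−ȳ) = -10.1809
γ_1 = -10.1809 / 10 = -1.018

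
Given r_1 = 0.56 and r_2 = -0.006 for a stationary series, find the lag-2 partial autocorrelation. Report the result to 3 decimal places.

-0.466

φ_{22} = (r_2 − r_1²) / (1 − r_1²)
r_1² = (0.56)² = 0.3136
Numerator = -0.006 − 0.3136 = -0.3196; denominator = 1 − 0.3136 = 0.6864
φ_{22} = -0.3196 / 0.6864 = -0.466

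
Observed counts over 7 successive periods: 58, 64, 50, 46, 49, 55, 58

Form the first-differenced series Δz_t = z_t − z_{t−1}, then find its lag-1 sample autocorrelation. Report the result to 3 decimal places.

-0.013

First differences Δz: 6, -14, -4, 3, 6, 3
Mean of differences = 0.0000
Numerator Σ(Δz_t−Δz̄)(Δz_{t+1}−Δz̄) = -4.0000
Denominator Σ(Δz_t−Δz̄)² = 302.0000
r_1(Δz) = -4.0000 / 302.0000 = -0.013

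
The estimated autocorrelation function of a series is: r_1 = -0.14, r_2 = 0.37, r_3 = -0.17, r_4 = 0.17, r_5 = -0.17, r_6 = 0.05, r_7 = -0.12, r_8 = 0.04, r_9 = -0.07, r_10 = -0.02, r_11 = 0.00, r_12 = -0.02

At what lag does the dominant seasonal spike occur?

The largest autocorrelation is r_2 = 0.37, with a weaker echo at lag 4 (0.17); the remaining lags stay at or below 0.05.
The dominant spike at lag 2 indicates a seasonal period of 2.

2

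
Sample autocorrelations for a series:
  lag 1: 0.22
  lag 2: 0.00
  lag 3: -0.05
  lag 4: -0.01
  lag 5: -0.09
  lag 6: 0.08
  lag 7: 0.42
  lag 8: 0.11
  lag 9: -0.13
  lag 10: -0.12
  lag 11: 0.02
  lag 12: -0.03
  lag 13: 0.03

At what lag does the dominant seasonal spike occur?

7

The largest autocorrelation is r_7 = 0.42; the remaining lags stay at or below 0.22. The elevated value at lag 1 (0.22), dropping to 0.00 at lag 2, reflects decaying short-term dependence rather than seasonality.
The dominant spike at lag 7 indicates a seasonal period of 7.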